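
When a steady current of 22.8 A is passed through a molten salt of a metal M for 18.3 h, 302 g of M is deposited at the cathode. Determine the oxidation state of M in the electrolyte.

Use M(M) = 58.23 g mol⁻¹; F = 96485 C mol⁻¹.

+3

Q = I·t = 22.80 A × 65880 s = 1502000 C, so n(e⁻) = 1502000/96485 = 15.57 mol.
n(M) deposited = 302 / 58.23 = 5.186 mol.
Electrons per atom = n(e⁻)/n(M) = 15.57 / 5.186 = 3.00 ≈ 3, so the ion is M³⁺.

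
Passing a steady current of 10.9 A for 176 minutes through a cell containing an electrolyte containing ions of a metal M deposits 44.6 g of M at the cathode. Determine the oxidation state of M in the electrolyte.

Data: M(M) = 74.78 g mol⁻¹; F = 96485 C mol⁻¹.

+2

Q = I·t = 10.90 A × 10560 s = 115100 C, so n(e⁻) = 115100/96485 = 1.193 mol.
n(M) deposited = 44.6 / 74.78 = 0.5964 mol.
Electrons per atom = n(e⁻)/n(M) = 1.193 / 0.5964 = 2.00 ≈ 2, so the ion is M²⁺.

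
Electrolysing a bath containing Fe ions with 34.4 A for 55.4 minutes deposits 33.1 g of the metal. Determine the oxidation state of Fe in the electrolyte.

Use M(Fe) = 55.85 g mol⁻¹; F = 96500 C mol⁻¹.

+2

Q = I·t = 34.40 A × 3324.0 s = 114300 C, so n(e⁻) = 114300/96500 = 1.185 mol.
n(Fe) deposited = 33.1 / 55.85 = 0.5927 mol.
Electrons per atom = n(e⁻)/n(Fe) = 1.185 / 0.5927 = 2.00 ≈ 2, so the ion is Fe²⁺.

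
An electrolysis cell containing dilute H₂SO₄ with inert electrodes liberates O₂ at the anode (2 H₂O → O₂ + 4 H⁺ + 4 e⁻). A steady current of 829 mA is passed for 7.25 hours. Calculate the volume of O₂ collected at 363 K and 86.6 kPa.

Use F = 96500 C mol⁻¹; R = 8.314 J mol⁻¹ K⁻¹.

Q = I·t = 0.8290 A × 26100 s = 21640 C.
n(e⁻) = Q/F = 21640 / 96500 = 0.2242 mol.
4 electrons are transferred per O₂ molecule, so n(O₂) = 0.2242 / 4 = 0.05605 mol.
V = nRT/P = (0.05605 × 8.314 × 363) / (86.6 × 10³ Pa) = 0.00195 m³ = 1.95 L.

1.95 L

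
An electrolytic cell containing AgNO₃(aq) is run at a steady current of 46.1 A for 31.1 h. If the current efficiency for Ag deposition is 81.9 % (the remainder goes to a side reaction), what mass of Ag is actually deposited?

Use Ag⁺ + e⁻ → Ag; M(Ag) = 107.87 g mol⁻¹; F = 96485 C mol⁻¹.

4730 g

Q = I·t = 46.10 × 111960 = 5161000 C.
n(e⁻) = 5161000/96485 = 53.49 mol; theoretically n(Ag) = 53.49/1 = 53.49 mol, m_theo = 5770 g.
At 81.9 % efficiency, m_actual = 0.819 × 5770 = 4730 g.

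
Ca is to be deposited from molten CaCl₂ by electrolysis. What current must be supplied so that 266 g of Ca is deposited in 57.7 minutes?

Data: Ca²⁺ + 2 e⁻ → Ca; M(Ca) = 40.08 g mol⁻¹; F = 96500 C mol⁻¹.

370 A

n(Ca) = 266 / 40.08 = 6.637 mol.
n(e⁻) = 2 × 6.637 = 13.27 mol.
Q = n(e⁻)·F = 13.27 × 96500 = 1281000 C.
I = Q/t = 1281000 / 3462.0 s = 370 A.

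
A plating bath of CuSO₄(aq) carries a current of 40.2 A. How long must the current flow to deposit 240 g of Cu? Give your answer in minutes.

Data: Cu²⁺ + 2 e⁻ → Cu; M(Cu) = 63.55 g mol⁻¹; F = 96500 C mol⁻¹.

302 min

n(Cu) = m/M = 240 / 63.55 = 3.777 mol.
Each Cu atom requires 2 electrons, so n(e⁻) = 2 × 3.777 = 7.553 mol.
Q = n(e⁻)·F = 7.553 × 96500 = 728900 C.
t = Q/I = 728900 / 40.20 A = 18130 s = 302 min.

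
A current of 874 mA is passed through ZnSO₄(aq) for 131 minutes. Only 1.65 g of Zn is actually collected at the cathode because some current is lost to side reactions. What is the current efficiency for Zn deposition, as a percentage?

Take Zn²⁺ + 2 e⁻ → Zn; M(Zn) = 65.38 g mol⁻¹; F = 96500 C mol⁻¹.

Q = I·t = 0.8740 × 7860.0 = 6870 C; n(e⁻) = 6870/96500 = 0.07119 mol.
Theoretical n(Zn) = n(e⁻)/2 = 0.03559 mol, i.e. m_theo = 0.03559 × 65.38 = 2.327 g.
Efficiency = m_actual / m_theo = 1.65 / 2.327 = 70.9 %.

70.9 %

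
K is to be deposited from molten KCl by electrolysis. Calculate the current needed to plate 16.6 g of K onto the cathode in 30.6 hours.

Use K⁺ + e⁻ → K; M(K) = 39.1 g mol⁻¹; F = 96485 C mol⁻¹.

0.372 A

n(K) = 16.6 / 39.1 = 0.4246 mol.
n(e⁻) = 1 × 0.4246 = 0.4246 mol.
Q = n(e⁻)·F = 0.4246 × 96485 = 40960 C.
I = Q/t = 40960 / 110160 s = 0.372 A.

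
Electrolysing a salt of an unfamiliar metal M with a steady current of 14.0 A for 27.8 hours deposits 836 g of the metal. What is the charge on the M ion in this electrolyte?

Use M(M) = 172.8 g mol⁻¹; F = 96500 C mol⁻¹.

Q = I·t = 14.00 A × 100080 s = 1401000 C, so n(e⁻) = 1401000/96500 = 14.52 mol.
n(M) deposited = 836 / 172.8 = 4.838 mol.
Electrons per atom = n(e⁻)/n(M) = 14.52 / 4.838 = 3.00 ≈ 3, so the ion is M³⁺.

+3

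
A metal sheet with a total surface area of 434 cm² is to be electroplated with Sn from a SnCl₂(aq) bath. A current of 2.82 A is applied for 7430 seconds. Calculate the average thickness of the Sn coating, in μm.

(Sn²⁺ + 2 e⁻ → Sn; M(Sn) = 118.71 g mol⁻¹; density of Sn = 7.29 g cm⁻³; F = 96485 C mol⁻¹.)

Q = I·t = 2.820 × 7430.0 = 20950 C; n(e⁻) = 0.2172 mol.
n(Sn) = n(e⁻)/2 = 0.1086 mol, so m = 0.1086 × 118.71 = 12.89 g.
Volume = m/ρ = 12.89 / 7.29 = 1.768 cm³.
Thickness = V/A = 1.768 / 434 = 0.00407 cm = 40.7 μm.

40.7 μm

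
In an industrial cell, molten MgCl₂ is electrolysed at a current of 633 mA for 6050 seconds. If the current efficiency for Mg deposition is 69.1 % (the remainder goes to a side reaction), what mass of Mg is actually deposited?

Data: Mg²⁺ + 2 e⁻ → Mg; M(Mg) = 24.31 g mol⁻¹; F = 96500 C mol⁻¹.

Q = I·t = 0.6330 × 6050.0 = 3830 C.
n(e⁻) = 3830/96500 = 0.03969 mol; theoretically n(Mg) = 0.03969/2 = 0.01984 mol, m_theo = 0.4824 g.
At 69.1 % efficiency, m_actual = 0.691 × 0.4824 = 0.333 g.

0.333 g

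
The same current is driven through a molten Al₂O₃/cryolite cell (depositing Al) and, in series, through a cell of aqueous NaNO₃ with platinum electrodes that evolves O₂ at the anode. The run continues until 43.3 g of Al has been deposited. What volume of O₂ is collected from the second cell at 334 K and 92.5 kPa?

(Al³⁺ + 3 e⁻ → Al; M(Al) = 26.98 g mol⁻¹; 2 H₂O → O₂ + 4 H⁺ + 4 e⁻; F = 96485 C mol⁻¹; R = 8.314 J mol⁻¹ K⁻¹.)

n(Al) = 43.3 / 26.98 = 1.605 mol, so n(e⁻) = 3 × 1.605 = 4.815 mol.
The cells are in series, so the same 4.815 mol of electrons passes through the second cell.
2 H₂O → O₂ + 4 H⁺ + 4 e⁻ — 4 mol e⁻ per mol O₂, so n(O₂) = 4.815/4 = 1.204 mol.
V = nRT/P = (1.204 × 8.314 × 334) / (92.5 × 10³) = 0.0361 m³ = 36.1 L.

36.1 L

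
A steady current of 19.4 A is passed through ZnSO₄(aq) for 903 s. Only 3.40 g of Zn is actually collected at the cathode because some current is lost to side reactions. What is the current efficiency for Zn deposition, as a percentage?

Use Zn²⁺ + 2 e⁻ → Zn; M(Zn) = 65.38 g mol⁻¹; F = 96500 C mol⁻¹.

Q = I·t = 19.40 × 903.00 = 17520 C; n(e⁻) = 17520/96500 = 0.1815 mol.
Theoretical n(Zn) = n(e⁻)/2 = 0.09077 mol, i.e. m_theo = 0.09077 × 65.38 = 5.934 g.
Efficiency = m_actual / m_theo = 3.40 / 5.934 = 57.3 %.

57.3 %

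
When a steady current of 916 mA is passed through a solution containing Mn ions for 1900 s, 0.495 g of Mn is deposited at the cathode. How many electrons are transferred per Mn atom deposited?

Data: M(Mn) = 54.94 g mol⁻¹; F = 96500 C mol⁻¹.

2

Q = I·t = 0.9160 A × 1900.0 s = 1740 C, so n(e⁻) = 1740/96500 = 0.01804 mol.
n(Mn) deposited = 0.495 / 54.94 = 0.009010 mol.
Electrons per atom = n(e⁻)/n(Mn) = 0.01804 / 0.009010 = 2.00 ≈ 2, so the ion is Mn²⁺.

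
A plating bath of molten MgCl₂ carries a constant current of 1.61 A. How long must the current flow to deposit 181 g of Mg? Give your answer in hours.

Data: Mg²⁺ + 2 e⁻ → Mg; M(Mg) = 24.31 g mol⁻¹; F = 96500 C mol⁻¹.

n(Mg) = m/M = 181 / 24.31 = 7.445 mol.
Each Mg atom requires 2 electrons, so n(e⁻) = 2 × 7.445 = 14.89 mol.
Q = n(e⁻)·F = 14.89 × 96500 = 1437000 C.
t = Q/I = 1437000 / 1.610 A = 892500 s = 248 h.

248 h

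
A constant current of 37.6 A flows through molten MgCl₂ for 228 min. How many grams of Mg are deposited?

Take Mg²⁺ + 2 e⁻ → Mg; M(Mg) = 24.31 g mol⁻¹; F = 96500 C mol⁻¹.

Q = I·t = 37.60 A × 13680 s = 514400 C.
n(e⁻) = Q/F = 514400 / 96500 = 5.330 mol.
Mg²⁺ + 2 e⁻ → Mg, so n(Mg) = n(e⁻)/2 = 2.665 mol.
m = n·M = 2.665 × 24.31 = 64.8 g.

64.8 g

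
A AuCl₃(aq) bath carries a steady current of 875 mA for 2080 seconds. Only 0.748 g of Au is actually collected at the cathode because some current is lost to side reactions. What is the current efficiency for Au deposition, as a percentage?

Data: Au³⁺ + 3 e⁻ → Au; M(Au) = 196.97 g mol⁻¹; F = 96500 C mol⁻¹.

Q = I·t = 0.8750 × 2080.0 = 1820 C; n(e⁻) = 1820/96500 = 0.01886 mol.
Theoretical n(Au) = n(e⁻)/3 = 0.006287 mol, i.e. m_theo = 0.006287 × 196.97 = 1.238 g.
Efficiency = m_actual / m_theo = 0.748 / 1.238 = 60.4 %.

60.4 %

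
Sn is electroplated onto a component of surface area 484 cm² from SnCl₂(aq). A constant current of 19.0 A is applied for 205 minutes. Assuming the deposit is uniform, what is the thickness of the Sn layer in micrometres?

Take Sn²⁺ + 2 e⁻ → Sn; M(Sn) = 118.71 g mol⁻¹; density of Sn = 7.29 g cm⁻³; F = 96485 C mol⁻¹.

407 μm

Q = I·t = 19.00 × 12300 = 233700 C; n(e⁻) = 2.422 mol.
n(Sn) = n(e⁻)/2 = 1.211 mol, so m = 1.211 × 118.71 = 143.8 g.
Volume = m/ρ = 143.8 / 7.29 = 19.72 cm³.
Thickness = V/A = 19.72 / 484 = 0.0407 cm = 407 μm.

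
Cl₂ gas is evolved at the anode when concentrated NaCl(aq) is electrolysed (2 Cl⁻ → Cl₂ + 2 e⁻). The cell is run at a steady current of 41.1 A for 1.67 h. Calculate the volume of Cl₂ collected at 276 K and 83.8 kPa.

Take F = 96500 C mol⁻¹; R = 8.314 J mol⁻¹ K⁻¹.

Q = I·t = 41.10 A × 6012.0 s = 247100 C.
n(e⁻) = Q/F = 247100 / 96500 = 2.561 mol.
2 electrons are transferred per Cl₂ molecule, so n(Cl₂) = 2.561 / 2 = 1.280 mol.
V = nRT/P = (1.280 × 8.314 × 276) / (83.8 × 10³ Pa) = 0.0351 m³ = 35.1 L.

35.1 L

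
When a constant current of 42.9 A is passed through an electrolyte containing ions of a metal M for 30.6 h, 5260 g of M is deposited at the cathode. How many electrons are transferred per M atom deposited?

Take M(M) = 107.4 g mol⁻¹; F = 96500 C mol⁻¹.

Q = I·t = 42.90 A × 110160 s = 4726000 C, so n(e⁻) = 4726000/96500 = 48.97 mol.
n(M) deposited = 5260 / 107.4 = 48.98 mol.
Electrons per atom = n(e⁻)/n(M) = 48.97 / 48.98 = 1.00 ≈ 1, so the ion is M⁺.

1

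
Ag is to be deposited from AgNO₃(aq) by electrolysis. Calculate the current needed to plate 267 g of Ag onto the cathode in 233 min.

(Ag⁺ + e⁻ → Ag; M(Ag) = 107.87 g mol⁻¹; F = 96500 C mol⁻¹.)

n(Ag) = 267 / 107.87 = 2.475 mol.
n(e⁻) = 1 × 2.475 = 2.475 mol.
Q = n(e⁻)·F = 2.475 × 96500 = 238900 C.
I = Q/t = 238900 / 13980 s = 17.1 A.

17.1 A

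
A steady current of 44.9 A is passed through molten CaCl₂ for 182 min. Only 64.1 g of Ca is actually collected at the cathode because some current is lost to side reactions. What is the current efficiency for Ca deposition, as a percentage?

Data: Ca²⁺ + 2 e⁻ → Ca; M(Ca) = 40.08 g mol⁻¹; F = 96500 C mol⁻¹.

Q = I·t = 44.90 × 10920 = 490300 C; n(e⁻) = 490300/96500 = 5.081 mol.
Theoretical n(Ca) = n(e⁻)/2 = 2.540 mol, i.e. m_theo = 2.540 × 40.08 = 101.8 g.
Efficiency = m_actual / m_theo = 64.1 / 101.8 = 63.0 %.

63.0 %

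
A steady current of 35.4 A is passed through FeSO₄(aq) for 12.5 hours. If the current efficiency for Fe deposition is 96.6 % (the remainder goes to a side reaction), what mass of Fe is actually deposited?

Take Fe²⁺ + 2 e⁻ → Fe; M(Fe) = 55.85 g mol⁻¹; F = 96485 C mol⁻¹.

Q = I·t = 35.40 × 45000 = 1593000 C.
n(e⁻) = 1593000/96485 = 16.51 mol; theoretically n(Fe) = 16.51/2 = 8.255 mol, m_theo = 461.1 g.
At 96.6 % efficiency, m_actual = 0.966 × 461.1 = 445 g.

445 g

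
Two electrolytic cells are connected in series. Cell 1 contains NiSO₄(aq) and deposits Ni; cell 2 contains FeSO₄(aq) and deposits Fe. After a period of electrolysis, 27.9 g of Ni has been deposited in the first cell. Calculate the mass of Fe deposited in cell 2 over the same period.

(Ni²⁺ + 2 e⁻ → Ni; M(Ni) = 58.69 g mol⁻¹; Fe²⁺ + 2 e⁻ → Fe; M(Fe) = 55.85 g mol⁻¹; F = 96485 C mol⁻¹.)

26.5 g

n(Ni) = 27.9 / 58.69 = 0.4754 mol.
Since Ni²⁺ + 2 e⁻ → Ni, n(e⁻) passed = 2 × 0.4754 = 0.9508 mol.
Cells in series carry the same charge, so the same 0.9508 mol of electrons passes through cell 2.
Fe²⁺ + 2 e⁻ → Fe, so n(Fe) = 0.9508 / 2 = 0.4754 mol.
m(Fe) = 0.4754 × 55.85 = 26.5 g.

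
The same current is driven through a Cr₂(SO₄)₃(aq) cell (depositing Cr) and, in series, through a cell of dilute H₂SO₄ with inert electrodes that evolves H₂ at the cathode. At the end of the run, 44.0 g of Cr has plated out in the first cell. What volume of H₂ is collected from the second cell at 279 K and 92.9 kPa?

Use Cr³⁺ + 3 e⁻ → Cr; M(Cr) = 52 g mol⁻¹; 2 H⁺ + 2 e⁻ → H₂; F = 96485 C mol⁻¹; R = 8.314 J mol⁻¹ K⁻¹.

n(Cr) = 44.0 / 52 = 0.8462 mol, so n(e⁻) = 3 × 0.8462 = 2.538 mol.
The cells are in series, so the same 2.538 mol of electrons passes through the second cell.
2 H⁺ + 2 e⁻ → H₂ — 2 mol e⁻ per mol H₂, so n(H₂) = 2.538/2 = 1.269 mol.
V = nRT/P = (1.269 × 8.314 × 279) / (92.9 × 10³) = 0.0317 m³ = 31.7 L.

31.7 L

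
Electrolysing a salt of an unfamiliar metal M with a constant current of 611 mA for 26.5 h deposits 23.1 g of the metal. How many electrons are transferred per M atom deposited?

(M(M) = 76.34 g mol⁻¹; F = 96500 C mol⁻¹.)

2

Q = I·t = 0.6110 A × 95400 s = 58290 C, so n(e⁻) = 58290/96500 = 0.6040 mol.
n(M) deposited = 23.1 / 76.34 = 0.3026 mol.
Electrons per atom = n(e⁻)/n(M) = 0.6040 / 0.3026 = 2.00 ≈ 2, so the ion is M²⁺.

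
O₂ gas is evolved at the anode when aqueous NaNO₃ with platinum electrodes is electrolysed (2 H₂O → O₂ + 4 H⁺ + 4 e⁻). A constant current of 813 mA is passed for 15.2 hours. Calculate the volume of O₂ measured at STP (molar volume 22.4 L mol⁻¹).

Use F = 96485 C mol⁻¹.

2.58 L

Q = I·t = 0.8130 A × 54720 s = 44490 C.
n(e⁻) = Q/F = 44490 / 96485 = 0.4611 mol.
4 electrons are transferred per O₂ molecule, so n(O₂) = 0.4611 / 4 = 0.1153 mol.
V = n × V_m = 0.1153 × 22.4 = 2.58 L.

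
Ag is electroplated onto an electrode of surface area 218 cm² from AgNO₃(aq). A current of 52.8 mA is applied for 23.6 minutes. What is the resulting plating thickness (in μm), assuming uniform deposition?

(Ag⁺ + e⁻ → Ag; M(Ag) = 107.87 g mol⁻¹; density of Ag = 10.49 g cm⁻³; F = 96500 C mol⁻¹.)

0.365 μm

Q = I·t = 0.05280 × 1416.0 = 74.76 C; n(e⁻) = 0.0007748 mol.
n(Ag) = n(e⁻)/1 = 0.0007748 mol, so m = 0.0007748 × 107.87 = 0.08357 g.
Volume = m/ρ = 0.08357 / 10.49 = 0.007967 cm³.
Thickness = V/A = 0.007967 / 218 = 3.65 × 10⁻⁵ cm = 0.365 μm.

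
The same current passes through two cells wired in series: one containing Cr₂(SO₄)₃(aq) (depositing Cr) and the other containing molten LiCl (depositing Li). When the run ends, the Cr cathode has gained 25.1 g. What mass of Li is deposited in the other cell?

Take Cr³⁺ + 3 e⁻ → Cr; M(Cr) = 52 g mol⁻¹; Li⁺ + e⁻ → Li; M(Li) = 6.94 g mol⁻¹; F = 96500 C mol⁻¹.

10.0 g

n(Cr) = 25.1 / 52 = 0.4827 mol.
Since Cr³⁺ + 3 e⁻ → Cr, n(e⁻) passed = 3 × 0.4827 = 1.448 mol.
Cells in series carry the same charge, so the same 1.448 mol of electrons passes through cell 2.
Li⁺ + e⁻ → Li, so n(Li) = 1.448 / 1 = 1.448 mol.
m(Li) = 1.448 × 6.94 = 10.0 g.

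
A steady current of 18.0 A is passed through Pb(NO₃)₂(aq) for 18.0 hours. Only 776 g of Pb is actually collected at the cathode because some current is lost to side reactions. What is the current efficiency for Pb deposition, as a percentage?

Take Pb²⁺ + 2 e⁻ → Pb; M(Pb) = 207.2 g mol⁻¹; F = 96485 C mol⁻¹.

62.0 %

Q = I·t = 18.00 × 64800 = 1166000 C; n(e⁻) = 1166000/96485 = 12.09 mol.
Theoretical n(Pb) = n(e⁻)/2 = 6.044 mol, i.e. m_theo = 6.044 × 207.2 = 1252 g.
Efficiency = m_actual / m_theo = 776 / 1252 = 62.0 %.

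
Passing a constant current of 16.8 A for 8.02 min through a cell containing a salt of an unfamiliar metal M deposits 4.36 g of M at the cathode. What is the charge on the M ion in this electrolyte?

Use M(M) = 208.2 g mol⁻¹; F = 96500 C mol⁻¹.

+4

Q = I·t = 16.80 A × 481.20 s = 8084 C, so n(e⁻) = 8084/96500 = 0.08377 mol.
n(M) deposited = 4.36 / 208.2 = 0.02094 mol.
Electrons per atom = n(e⁻)/n(M) = 0.08377 / 0.02094 = 4.00 ≈ 4, so the ion is M⁴⁺.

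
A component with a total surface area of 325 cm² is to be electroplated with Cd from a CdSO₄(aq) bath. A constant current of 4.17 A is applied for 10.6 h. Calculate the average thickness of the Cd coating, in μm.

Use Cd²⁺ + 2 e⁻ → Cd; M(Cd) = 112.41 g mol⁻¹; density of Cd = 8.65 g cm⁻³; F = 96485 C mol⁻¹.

Q = I·t = 4.170 × 38160 = 159100 C; n(e⁻) = 1.649 mol.
n(Cd) = n(e⁻)/2 = 0.8246 mol, so m = 0.8246 × 112.41 = 92.70 g.
Volume = m/ρ = 92.70 / 8.65 = 10.72 cm³.
Thickness = V/A = 10.72 / 325 = 0.0330 cm = 330 μm.

330 μm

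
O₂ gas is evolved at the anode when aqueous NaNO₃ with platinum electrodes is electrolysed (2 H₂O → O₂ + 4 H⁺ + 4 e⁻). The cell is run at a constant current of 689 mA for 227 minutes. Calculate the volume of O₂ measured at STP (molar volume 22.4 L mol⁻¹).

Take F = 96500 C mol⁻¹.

0.545 L

Q = I·t = 0.6890 A × 13620 s = 9384 C.
n(e⁻) = Q/F = 9384 / 96500 = 0.09725 mol.
4 electrons are transferred per O₂ molecule, so n(O₂) = 0.09725 / 4 = 0.02431 mol.
V = n × V_m = 0.02431 × 22.4 = 0.545 L.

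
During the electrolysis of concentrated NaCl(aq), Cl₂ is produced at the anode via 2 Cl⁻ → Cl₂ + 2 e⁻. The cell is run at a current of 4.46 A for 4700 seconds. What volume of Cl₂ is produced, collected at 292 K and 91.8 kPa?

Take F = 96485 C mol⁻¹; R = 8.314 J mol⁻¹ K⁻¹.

2.87 L

Q = I·t = 4.460 A × 4700.0 s = 20960 C.
n(e⁻) = Q/F = 20960 / 96485 = 0.2173 mol.
2 electrons are transferred per Cl₂ molecule, so n(Cl₂) = 0.2173 / 2 = 0.1086 mol.
V = nRT/P = (0.1086 × 8.314 × 292) / (91.8 × 10³ Pa) = 0.00287 m³ = 2.87 L.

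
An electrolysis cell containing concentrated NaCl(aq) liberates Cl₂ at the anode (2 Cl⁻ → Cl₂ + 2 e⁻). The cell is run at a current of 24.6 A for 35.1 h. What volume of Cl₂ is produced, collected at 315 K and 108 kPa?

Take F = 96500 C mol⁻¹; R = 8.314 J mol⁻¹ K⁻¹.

Q = I·t = 24.60 A × 126360 s = 3108000 C.
n(e⁻) = Q/F = 3108000 / 96500 = 32.21 mol.
2 electrons are transferred per Cl₂ molecule, so n(Cl₂) = 32.21 / 2 = 16.11 mol.
V = nRT/P = (16.11 × 8.314 × 315) / (108 × 10³ Pa) = 0.391 m³ = 391 L.

391 L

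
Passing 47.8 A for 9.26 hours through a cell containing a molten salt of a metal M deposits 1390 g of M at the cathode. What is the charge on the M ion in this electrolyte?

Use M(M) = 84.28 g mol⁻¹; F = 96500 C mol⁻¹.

Q = I·t = 47.80 A × 33336 s = 1593000 C, so n(e⁻) = 1593000/96500 = 16.51 mol.
n(M) deposited = 1390 / 84.28 = 16.49 mol.
Electrons per atom = n(e⁻)/n(M) = 16.51 / 16.49 = 1.00 ≈ 1, so the ion is M⁺.

+1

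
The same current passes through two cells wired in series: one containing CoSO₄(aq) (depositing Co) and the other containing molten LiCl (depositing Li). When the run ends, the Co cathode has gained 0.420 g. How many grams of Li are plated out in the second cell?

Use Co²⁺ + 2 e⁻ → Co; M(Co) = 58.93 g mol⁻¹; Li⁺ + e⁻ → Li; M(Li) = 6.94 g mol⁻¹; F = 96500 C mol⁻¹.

n(Co) = 0.420 / 58.93 = 0.007127 mol.
Since Co²⁺ + 2 e⁻ → Co, n(e⁻) passed = 2 × 0.007127 = 0.01425 mol.
Cells in series carry the same charge, so the same 0.01425 mol of electrons passes through cell 2.
Li⁺ + e⁻ → Li, so n(Li) = 0.01425 / 1 = 0.01425 mol.
m(Li) = 0.01425 × 6.94 = 0.0989 g.

0.0989 g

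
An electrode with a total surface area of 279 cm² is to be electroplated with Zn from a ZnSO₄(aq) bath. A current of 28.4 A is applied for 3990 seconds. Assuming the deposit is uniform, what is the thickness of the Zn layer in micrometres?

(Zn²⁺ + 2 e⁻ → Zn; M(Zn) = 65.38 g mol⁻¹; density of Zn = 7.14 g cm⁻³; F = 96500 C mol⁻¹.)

Q = I·t = 28.40 × 3990.0 = 113300 C; n(e⁻) = 1.174 mol.
n(Zn) = n(e⁻)/2 = 0.5871 mol, so m = 0.5871 × 65.38 = 38.39 g.
Volume = m/ρ = 38.39 / 7.14 = 5.376 cm³.
Thickness = V/A = 5.376 / 279 = 0.0193 cm = 193 μm.

193 μm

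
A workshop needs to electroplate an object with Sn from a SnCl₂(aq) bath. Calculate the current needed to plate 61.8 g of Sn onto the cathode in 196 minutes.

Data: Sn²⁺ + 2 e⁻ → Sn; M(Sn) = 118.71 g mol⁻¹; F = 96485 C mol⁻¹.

8.54 A

n(Sn) = 61.8 / 118.71 = 0.5206 mol.
n(e⁻) = 2 × 0.5206 = 1.041 mol.
Q = n(e⁻)·F = 1.041 × 96485 = 100500 C.
I = Q/t = 100500 / 11760 s = 8.54 A.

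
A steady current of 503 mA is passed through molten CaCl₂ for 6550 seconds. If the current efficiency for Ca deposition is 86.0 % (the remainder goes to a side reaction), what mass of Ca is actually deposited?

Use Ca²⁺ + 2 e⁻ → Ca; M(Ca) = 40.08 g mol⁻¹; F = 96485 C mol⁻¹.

Q = I·t = 0.5030 × 6550.0 = 3295 C.
n(e⁻) = 3295/96485 = 0.03415 mol; theoretically n(Ca) = 0.03415/2 = 0.01707 mol, m_theo = 0.6843 g.
At 86.0 % efficiency, m_actual = 0.860 × 0.6843 = 0.588 g.

0.588 g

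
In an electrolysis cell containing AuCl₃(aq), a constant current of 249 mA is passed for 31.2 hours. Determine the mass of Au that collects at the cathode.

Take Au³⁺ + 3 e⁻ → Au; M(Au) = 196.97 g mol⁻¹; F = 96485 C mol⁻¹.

19.0 g

Q = I·t = 0.2490 A × 112320 s = 27970 C.
n(e⁻) = Q/F = 27970 / 96485 = 0.2899 mol.
Au³⁺ + 3 e⁻ → Au, so n(Au) = n(e⁻)/3 = 0.09662 mol.
m = n·M = 0.09662 × 196.97 = 19.0 g.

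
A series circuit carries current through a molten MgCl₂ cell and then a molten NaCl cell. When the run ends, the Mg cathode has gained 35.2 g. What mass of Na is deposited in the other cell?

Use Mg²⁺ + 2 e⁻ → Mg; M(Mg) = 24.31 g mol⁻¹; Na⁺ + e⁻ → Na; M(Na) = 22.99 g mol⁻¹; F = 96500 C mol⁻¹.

n(Mg) = 35.2 / 24.31 = 1.448 mol.
Since Mg²⁺ + 2 e⁻ → Mg, n(e⁻) passed = 2 × 1.448 = 2.896 mol.
Cells in series carry the same charge, so the same 2.896 mol of electrons passes through cell 2.
Na⁺ + e⁻ → Na, so n(Na) = 2.896 / 1 = 2.896 mol.
m(Na) = 2.896 × 22.99 = 66.6 g.

66.6 g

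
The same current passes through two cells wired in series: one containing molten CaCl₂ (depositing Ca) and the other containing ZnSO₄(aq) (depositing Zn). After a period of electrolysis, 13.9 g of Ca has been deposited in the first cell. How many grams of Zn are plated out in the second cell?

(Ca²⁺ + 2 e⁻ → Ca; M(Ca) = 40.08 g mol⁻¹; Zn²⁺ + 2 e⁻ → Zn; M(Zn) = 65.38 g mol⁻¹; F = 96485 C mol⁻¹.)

22.7 g

n(Ca) = 13.9 / 40.08 = 0.3468 mol.
Since Ca²⁺ + 2 e⁻ → Ca, n(e⁻) passed = 2 × 0.3468 = 0.6936 mol.
Cells in series carry the same charge, so the same 0.6936 mol of electrons passes through cell 2.
Zn²⁺ + 2 e⁻ → Zn, so n(Zn) = 0.6936 / 2 = 0.3468 mol.
m(Zn) = 0.3468 × 65.38 = 22.7 g.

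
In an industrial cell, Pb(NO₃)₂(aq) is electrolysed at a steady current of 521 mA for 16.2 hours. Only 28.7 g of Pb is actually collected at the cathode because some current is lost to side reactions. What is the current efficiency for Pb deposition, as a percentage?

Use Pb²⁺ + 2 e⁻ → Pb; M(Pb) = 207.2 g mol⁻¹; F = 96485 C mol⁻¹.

Q = I·t = 0.5210 × 58320 = 30380 C; n(e⁻) = 30380/96485 = 0.3149 mol.
Theoretical n(Pb) = n(e⁻)/2 = 0.1575 mol, i.e. m_theo = 0.1575 × 207.2 = 32.63 g.
Efficiency = m_actual / m_theo = 28.7 / 32.63 = 88.0 %.

88.0 %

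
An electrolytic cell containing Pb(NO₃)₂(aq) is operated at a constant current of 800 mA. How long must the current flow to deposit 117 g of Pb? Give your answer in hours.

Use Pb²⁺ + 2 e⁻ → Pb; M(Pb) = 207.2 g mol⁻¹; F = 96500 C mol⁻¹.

n(Pb) = m/M = 117 / 207.2 = 0.5647 mol.
Each Pb atom requires 2 electrons, so n(e⁻) = 2 × 0.5647 = 1.129 mol.
Q = n(e⁻)·F = 1.129 × 96500 = 109000 C.
t = Q/I = 109000 / 0.8000 A = 136200 s = 37.8 h.

37.8 h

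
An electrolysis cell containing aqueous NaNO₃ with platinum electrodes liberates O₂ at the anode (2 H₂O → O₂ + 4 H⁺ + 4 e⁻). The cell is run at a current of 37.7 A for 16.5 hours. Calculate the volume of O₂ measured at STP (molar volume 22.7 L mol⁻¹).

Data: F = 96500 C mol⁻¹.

Q = I·t = 37.70 A × 59400 s = 2239000 C.
n(e⁻) = Q/F = 2239000 / 96500 = 23.21 mol.
4 electrons are transferred per O₂ molecule, so n(O₂) = 23.21 / 4 = 5.802 mol.
V = n × V_m = 5.802 × 22.7 = 132 L.

132 L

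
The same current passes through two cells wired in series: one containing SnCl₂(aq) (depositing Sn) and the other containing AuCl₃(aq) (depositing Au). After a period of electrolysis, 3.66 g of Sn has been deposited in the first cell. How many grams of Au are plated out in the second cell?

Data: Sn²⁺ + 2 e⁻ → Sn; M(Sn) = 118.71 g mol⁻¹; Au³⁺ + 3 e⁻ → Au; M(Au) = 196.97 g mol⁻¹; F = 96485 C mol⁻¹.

n(Sn) = 3.66 / 118.71 = 0.03083 mol.
Since Sn²⁺ + 2 e⁻ → Sn, n(e⁻) passed = 2 × 0.03083 = 0.06166 mol.
Cells in series carry the same charge, so the same 0.06166 mol of electrons passes through cell 2.
Au³⁺ + 3 e⁻ → Au, so n(Au) = 0.06166 / 3 = 0.02055 mol.
m(Au) = 0.02055 × 196.97 = 4.05 g.

4.05 g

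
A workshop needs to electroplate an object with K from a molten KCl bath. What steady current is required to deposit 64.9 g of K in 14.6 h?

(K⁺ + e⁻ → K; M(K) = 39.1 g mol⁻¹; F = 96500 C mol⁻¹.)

n(K) = 64.9 / 39.1 = 1.660 mol.
n(e⁻) = 1 × 1.660 = 1.660 mol.
Q = n(e⁻)·F = 1.660 × 96500 = 160200 C.
I = Q/t = 160200 / 52560 s = 3.05 A.

3.05 A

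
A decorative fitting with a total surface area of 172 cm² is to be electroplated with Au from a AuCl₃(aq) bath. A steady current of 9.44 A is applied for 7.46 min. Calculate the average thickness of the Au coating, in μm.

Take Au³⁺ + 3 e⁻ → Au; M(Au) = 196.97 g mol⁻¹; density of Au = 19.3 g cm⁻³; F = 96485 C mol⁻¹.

Q = I·t = 9.440 × 447.60 = 4225 C; n(e⁻) = 0.04379 mol.
n(Au) = n(e⁻)/3 = 0.01460 mol, so m = 0.01460 × 196.97 = 2.875 g.
Volume = m/ρ = 2.875 / 19.3 = 0.1490 cm³.
Thickness = V/A = 0.1490 / 172 = 8.66 × 10⁻⁴ cm = 8.66 μm.

8.66 μm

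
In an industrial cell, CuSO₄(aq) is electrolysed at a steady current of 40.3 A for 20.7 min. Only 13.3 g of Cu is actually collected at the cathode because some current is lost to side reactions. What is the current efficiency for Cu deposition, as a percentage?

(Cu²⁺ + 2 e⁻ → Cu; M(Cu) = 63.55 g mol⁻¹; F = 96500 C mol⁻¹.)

80.7 %

Q = I·t = 40.30 × 1242.0 = 50050 C; n(e⁻) = 50050/96500 = 0.5187 mol.
Theoretical n(Cu) = n(e⁻)/2 = 0.2593 mol, i.e. m_theo = 0.2593 × 63.55 = 16.48 g.
Efficiency = m_actual / m_theo = 13.3 / 16.48 = 80.7 %.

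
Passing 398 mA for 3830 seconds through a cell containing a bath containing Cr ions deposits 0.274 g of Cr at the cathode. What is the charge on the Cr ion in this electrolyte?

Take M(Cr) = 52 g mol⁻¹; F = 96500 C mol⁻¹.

Q = I·t = 0.3980 A × 3830.0 s = 1524 C, so n(e⁻) = 1524/96500 = 0.01580 mol.
n(Cr) deposited = 0.274 / 52 = 0.005269 mol.
Electrons per atom = n(e⁻)/n(Cr) = 0.01580 / 0.005269 = 3.00 ≈ 3, so the ion is Cr³⁺.

+3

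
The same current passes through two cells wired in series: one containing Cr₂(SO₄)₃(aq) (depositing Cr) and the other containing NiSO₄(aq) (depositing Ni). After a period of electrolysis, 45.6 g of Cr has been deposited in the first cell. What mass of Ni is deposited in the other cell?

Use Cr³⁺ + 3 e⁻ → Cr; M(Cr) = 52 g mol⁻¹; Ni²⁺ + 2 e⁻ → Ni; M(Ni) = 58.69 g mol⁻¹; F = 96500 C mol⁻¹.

n(Cr) = 45.6 / 52 = 0.8769 mol.
Since Cr³⁺ + 3 e⁻ → Cr, n(e⁻) passed = 3 × 0.8769 = 2.631 mol.
Cells in series carry the same charge, so the same 2.631 mol of electrons passes through cell 2.
Ni²⁺ + 2 e⁻ → Ni, so n(Ni) = 2.631 / 2 = 1.315 mol.
m(Ni) = 1.315 × 58.69 = 77.2 g.

77.2 g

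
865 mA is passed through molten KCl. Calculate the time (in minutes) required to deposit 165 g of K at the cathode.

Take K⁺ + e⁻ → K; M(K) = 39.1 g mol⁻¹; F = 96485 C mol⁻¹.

n(K) = m/M = 165 / 39.1 = 4.220 mol.
Each K atom requires 1 electron, so n(e⁻) = 1 × 4.220 = 4.220 mol.
Q = n(e⁻)·F = 4.220 × 96485 = 407200 C.
t = Q/I = 407200 / 0.8650 A = 470700 s = 7850 min.

7850 min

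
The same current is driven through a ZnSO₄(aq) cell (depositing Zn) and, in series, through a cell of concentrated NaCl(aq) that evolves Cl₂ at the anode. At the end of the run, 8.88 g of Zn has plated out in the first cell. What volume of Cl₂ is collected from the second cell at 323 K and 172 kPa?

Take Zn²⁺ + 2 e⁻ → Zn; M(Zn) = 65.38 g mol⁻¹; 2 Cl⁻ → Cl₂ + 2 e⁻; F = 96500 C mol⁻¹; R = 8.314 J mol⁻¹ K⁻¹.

n(Zn) = 8.88 / 65.38 = 0.1358 mol, so n(e⁻) = 2 × 0.1358 = 0.2716 mol.
The cells are in series, so the same 0.2716 mol of electrons passes through the second cell.
2 Cl⁻ → Cl₂ + 2 e⁻ — 2 mol e⁻ per mol Cl₂, so n(Cl₂) = 0.2716/2 = 0.1358 mol.
V = nRT/P = (0.1358 × 8.314 × 323) / (172 × 10³) = 0.00212 m³ = 2.12 L.

2.12 L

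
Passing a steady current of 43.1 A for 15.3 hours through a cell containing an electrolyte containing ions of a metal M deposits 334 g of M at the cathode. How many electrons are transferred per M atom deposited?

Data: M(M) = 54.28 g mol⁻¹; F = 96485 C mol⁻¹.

4

Q = I·t = 43.10 A × 55080 s = 2374000 C, so n(e⁻) = 2374000/96485 = 24.60 mol.
n(M) deposited = 334 / 54.28 = 6.153 mol.
Electrons per atom = n(e⁻)/n(M) = 24.60 / 6.153 = 4.00 ≈ 4, so the ion is M⁴⁺.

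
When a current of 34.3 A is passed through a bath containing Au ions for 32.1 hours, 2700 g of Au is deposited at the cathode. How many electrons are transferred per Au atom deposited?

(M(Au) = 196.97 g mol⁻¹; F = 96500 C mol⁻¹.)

Q = I·t = 34.30 A × 115560 s = 3964000 C, so n(e⁻) = 3964000/96500 = 41.07 mol.
n(Au) deposited = 2700 / 196.97 = 13.71 mol.
Electrons per atom = n(e⁻)/n(Au) = 41.07 / 13.71 = 3.00 ≈ 3, so the ion is Au³⁺.

3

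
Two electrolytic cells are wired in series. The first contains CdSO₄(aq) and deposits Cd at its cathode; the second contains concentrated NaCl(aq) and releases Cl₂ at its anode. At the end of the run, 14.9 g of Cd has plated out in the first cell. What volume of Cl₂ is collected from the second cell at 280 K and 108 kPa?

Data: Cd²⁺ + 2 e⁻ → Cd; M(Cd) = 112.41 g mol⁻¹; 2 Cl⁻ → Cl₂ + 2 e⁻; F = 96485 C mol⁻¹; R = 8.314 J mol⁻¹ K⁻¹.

n(Cd) = 14.9 / 112.41 = 0.1326 mol, so n(e⁻) = 2 × 0.1326 = 0.2651 mol.
The cells are in series, so the same 0.2651 mol of electrons passes through the second cell.
2 Cl⁻ → Cl₂ + 2 e⁻ — 2 mol e⁻ per mol Cl₂, so n(Cl₂) = 0.2651/2 = 0.1326 mol.
V = nRT/P = (0.1326 × 8.314 × 280) / (108 × 10³) = 0.00286 m³ = 2.86 L.

2.86 L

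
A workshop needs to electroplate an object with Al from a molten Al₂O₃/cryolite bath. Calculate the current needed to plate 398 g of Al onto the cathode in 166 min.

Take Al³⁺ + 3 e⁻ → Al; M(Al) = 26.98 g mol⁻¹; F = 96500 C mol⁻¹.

n(Al) = 398 / 26.98 = 14.75 mol.
n(e⁻) = 3 × 14.75 = 44.26 mol.
Q = n(e⁻)·F = 44.26 × 96500 = 4271000 C.
I = Q/t = 4271000 / 9960.0 s = 429 A.

429 A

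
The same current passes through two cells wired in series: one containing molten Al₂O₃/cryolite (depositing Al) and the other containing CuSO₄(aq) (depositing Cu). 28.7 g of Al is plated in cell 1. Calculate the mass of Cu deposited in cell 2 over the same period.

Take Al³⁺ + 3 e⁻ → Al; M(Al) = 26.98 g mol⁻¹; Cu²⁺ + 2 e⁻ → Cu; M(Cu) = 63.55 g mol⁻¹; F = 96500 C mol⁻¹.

101 g

n(Al) = 28.7 / 26.98 = 1.064 mol.
Since Al³⁺ + 3 e⁻ → Al, n(e⁻) passed = 3 × 1.064 = 3.191 mol.
Cells in series carry the same charge, so the same 3.191 mol of electrons passes through cell 2.
Cu²⁺ + 2 e⁻ → Cu, so n(Cu) = 3.191 / 2 = 1.596 mol.
m(Cu) = 1.596 × 63.55 = 101 g.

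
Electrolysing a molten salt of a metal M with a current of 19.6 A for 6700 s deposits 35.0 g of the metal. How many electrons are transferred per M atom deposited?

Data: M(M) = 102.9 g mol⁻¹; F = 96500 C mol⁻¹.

4

Q = I·t = 19.60 A × 6700.0 s = 131300 C, so n(e⁻) = 131300/96500 = 1.361 mol.
n(M) deposited = 35.0 / 102.9 = 0.3401 mol.
Electrons per atom = n(e⁻)/n(M) = 1.361 / 0.3401 = 4.00 ≈ 4, so the ion is M⁴⁺.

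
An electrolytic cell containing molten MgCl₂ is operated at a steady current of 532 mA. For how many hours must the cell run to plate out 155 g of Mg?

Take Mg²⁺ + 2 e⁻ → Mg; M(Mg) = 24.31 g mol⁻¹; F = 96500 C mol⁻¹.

n(Mg) = m/M = 155 / 24.31 = 6.376 mol.
Each Mg atom requires 2 electrons, so n(e⁻) = 2 × 6.376 = 12.75 mol.
Q = n(e⁻)·F = 12.75 × 96500 = 1231000 C.
t = Q/I = 1231000 / 0.5320 A = 2313000 s = 643 h.

643 h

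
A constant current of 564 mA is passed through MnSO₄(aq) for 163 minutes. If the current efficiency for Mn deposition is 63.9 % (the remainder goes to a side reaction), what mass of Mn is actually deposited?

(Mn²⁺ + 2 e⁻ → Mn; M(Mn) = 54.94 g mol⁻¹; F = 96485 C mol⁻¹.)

Q = I·t = 0.5640 × 9780.0 = 5516 C.
n(e⁻) = 5516/96485 = 0.05717 mol; theoretically n(Mn) = 0.05717/2 = 0.02858 mol, m_theo = 1.570 g.
At 63.9 % efficiency, m_actual = 0.639 × 1.570 = 1.00 g.

1.00 g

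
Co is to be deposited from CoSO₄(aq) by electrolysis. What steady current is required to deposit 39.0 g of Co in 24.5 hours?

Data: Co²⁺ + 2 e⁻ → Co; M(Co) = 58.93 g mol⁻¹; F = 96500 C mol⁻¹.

n(Co) = 39.0 / 58.93 = 0.6618 mol.
n(e⁻) = 2 × 0.6618 = 1.324 mol.
Q = n(e⁻)·F = 1.324 × 96500 = 127700 C.
I = Q/t = 127700 / 88200 s = 1.45 A.

1.45 A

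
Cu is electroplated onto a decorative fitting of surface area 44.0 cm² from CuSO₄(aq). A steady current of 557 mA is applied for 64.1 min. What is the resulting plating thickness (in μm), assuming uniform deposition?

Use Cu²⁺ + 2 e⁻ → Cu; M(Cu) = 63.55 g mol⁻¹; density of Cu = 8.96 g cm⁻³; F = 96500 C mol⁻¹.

Q = I·t = 0.5570 × 3846.0 = 2142 C; n(e⁻) = 0.02220 mol.
n(Cu) = n(e⁻)/2 = 0.01110 mol, so m = 0.01110 × 63.55 = 0.7054 g.
Volume = m/ρ = 0.7054 / 8.96 = 0.07873 cm³.
Thickness = V/A = 0.07873 / 44.0 = 0.00179 cm = 17.9 μm.

17.9 μm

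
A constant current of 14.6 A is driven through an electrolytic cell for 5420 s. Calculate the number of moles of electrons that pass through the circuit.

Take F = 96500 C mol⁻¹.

Q = I·t = 14.60 A × 5420.0 s = 79130 C.
n(e⁻) = Q/F = 79130 / 96500 = 0.820 mol.

0.820 mol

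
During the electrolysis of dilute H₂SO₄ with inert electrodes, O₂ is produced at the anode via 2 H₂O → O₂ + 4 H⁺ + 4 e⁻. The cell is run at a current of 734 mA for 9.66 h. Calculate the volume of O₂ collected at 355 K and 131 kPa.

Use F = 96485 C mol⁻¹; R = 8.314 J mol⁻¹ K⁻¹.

Q = I·t = 0.7340 A × 34776 s = 25530 C.
n(e⁻) = Q/F = 25530 / 96485 = 0.2646 mol.
4 electrons are transferred per O₂ molecule, so n(O₂) = 0.2646 / 4 = 0.06614 mol.
V = nRT/P = (0.06614 × 8.314 × 355) / (131 × 10³ Pa) = 0.00149 m³ = 1.49 L.

1.49 L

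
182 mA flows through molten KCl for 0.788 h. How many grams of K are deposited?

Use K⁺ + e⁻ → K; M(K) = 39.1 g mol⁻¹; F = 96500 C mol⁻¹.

Q = I·t = 0.1820 A × 2836.8 s = 516.3 C.
n(e⁻) = Q/F = 516.3 / 96500 = 0.005350 mol.
K⁺ + e⁻ → K, so n(K) = n(e⁻)/1 = 0.005350 mol.
m = n·M = 0.005350 × 39.1 = 0.209 g.

0.209 g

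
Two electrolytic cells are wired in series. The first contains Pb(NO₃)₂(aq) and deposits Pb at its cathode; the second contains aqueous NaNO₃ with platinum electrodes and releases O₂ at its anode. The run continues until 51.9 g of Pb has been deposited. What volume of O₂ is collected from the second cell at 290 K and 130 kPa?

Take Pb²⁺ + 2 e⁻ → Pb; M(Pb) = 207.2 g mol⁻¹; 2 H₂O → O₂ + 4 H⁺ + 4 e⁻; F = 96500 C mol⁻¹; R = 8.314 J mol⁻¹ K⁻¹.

n(Pb) = 51.9 / 207.2 = 0.2505 mol, so n(e⁻) = 2 × 0.2505 = 0.5010 mol.
The cells are in series, so the same 0.5010 mol of electrons passes through the second cell.
2 H₂O → O₂ + 4 H⁺ + 4 e⁻ — 4 mol e⁻ per mol O₂, so n(O₂) = 0.5010/4 = 0.1252 mol.
V = nRT/P = (0.1252 × 8.314 × 290) / (130 × 10³) = 0.00232 m³ = 2.32 L.

2.32 L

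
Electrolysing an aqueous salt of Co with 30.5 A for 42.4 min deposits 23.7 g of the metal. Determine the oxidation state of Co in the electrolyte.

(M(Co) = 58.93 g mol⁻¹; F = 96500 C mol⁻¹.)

Q = I·t = 30.50 A × 2544.0 s = 77590 C, so n(e⁻) = 77590/96500 = 0.8041 mol.
n(Co) deposited = 23.7 / 58.93 = 0.4022 mol.
Electrons per atom = n(e⁻)/n(Co) = 0.8041 / 0.4022 = 2.00 ≈ 2, so the ion is Co²⁺.

+2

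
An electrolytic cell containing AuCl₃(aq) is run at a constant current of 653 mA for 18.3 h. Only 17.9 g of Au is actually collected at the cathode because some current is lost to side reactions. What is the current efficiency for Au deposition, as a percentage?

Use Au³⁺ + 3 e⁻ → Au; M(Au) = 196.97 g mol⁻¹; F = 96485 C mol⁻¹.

61.1 %

Q = I·t = 0.6530 × 65880 = 43020 C; n(e⁻) = 43020/96485 = 0.4459 mol.
Theoretical n(Au) = n(e⁻)/3 = 0.1486 mol, i.e. m_theo = 0.1486 × 196.97 = 29.27 g.
Efficiency = m_actual / m_theo = 17.9 / 29.27 = 61.1 %.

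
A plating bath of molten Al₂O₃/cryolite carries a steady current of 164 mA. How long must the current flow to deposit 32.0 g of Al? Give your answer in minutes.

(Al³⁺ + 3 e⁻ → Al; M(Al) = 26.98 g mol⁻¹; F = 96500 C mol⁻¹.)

n(Al) = m/M = 32.0 / 26.98 = 1.186 mol.
Each Al atom requires 3 electrons, so n(e⁻) = 3 × 1.186 = 3.558 mol.
Q = n(e⁻)·F = 3.558 × 96500 = 343400 C.
t = Q/I = 343400 / 0.1640 A = 2094000 s = 34900 min.

34900 min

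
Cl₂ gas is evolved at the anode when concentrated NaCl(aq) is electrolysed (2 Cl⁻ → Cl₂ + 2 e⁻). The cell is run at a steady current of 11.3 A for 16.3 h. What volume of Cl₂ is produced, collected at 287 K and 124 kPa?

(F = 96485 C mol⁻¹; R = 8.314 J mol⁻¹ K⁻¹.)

66.1 L

Q = I·t = 11.30 A × 58680 s = 663100 C.
n(e⁻) = Q/F = 663100 / 96485 = 6.872 mol.
2 electrons are transferred per Cl₂ molecule, so n(Cl₂) = 6.872 / 2 = 3.436 mol.
V = nRT/P = (3.436 × 8.314 × 287) / (124 × 10³ Pa) = 0.0661 m³ = 66.1 L.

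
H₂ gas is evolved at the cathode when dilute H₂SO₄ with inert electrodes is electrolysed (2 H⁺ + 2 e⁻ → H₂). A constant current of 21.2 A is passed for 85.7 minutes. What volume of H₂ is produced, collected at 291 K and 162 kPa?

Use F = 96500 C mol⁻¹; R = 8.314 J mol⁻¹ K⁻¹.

8.44 L

Q = I·t = 21.20 A × 5142.0 s = 109000 C.
n(e⁻) = Q/F = 109000 / 96500 = 1.130 mol.
2 electrons are transferred per H₂ molecule, so n(H₂) = 1.130 / 2 = 0.5648 mol.
V = nRT/P = (0.5648 × 8.314 × 291) / (162 × 10³ Pa) = 0.00844 m³ = 8.44 L.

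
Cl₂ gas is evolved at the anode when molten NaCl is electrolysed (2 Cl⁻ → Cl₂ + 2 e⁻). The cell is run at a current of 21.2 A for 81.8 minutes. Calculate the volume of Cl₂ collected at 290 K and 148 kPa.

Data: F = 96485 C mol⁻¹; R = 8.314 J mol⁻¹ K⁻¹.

8.78 L

Q = I·t = 21.20 A × 4908.0 s = 104000 C.
n(e⁻) = Q/F = 104000 / 96485 = 1.078 mol.
2 electrons are transferred per Cl₂ molecule, so n(Cl₂) = 1.078 / 2 = 0.5392 mol.
V = nRT/P = (0.5392 × 8.314 × 290) / (148 × 10³ Pa) = 0.00878 m³ = 8.78 L.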